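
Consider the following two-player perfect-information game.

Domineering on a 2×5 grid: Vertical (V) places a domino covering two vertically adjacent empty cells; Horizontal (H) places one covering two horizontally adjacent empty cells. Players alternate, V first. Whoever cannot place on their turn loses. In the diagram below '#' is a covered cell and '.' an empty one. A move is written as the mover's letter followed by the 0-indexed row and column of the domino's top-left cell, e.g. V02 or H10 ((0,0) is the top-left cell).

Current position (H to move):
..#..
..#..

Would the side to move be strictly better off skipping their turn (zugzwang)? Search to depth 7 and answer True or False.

p1 H@[..#../..#..]: H00[###../..#..]-1* H03[..###/..#..]-1 H10[..#../###..]-1 H13[..#../..###]-1
p2 V@[###../..#..]: V03[####./..##.]+1* V04[###.#/..#.#]+1
p3 H@[####./..##.]: H10[####./####.]-1*
p4 V@[####./####.]: V04[#####/#####]+1*
p5 H@[#####/#####] terminal -1; root [..#../..#..] d7
if H skipped the turn, V would face:
~ p1 V@[..#../..#..]: V00[#.#../#.#..]-1* V01[.##../.##..]-1 V03[..##./..##.]-1 V04[..#.#/..#.#]-1
~ p2 H@[#.#../#.#..]: H03[#.###/#.#..]+1* H13[#.#../#.###]+1
~ p3 V@[#.###/#.#..]: V01[#####/###..]-1*
~ p4 H@[#####/###..]: H13[#####/#####]+1*
~ p5 V@[#####/#####] terminal -1; root [..#../..#..] d7
compare (H): move=-1 vs pass=+1

zugzwang(..#../..#.., H) = True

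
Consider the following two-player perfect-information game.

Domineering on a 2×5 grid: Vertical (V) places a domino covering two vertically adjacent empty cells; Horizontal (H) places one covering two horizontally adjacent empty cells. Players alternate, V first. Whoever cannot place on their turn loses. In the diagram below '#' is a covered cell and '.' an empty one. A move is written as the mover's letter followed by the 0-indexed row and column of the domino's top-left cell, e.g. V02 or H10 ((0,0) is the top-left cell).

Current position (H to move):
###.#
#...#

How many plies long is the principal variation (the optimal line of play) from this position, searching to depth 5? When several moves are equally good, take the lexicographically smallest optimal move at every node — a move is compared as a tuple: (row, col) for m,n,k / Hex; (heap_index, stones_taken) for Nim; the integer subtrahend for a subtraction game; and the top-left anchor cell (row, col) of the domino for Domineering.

p1 H@[###.#/#...#]: H11[###.#/###.#]-1 H12[###.#/#.###]+1*
p2 V@[###.#/#.###] terminal -1; root [###.#/#...#] d5

PV length from [###.#/#...#]: 1 ply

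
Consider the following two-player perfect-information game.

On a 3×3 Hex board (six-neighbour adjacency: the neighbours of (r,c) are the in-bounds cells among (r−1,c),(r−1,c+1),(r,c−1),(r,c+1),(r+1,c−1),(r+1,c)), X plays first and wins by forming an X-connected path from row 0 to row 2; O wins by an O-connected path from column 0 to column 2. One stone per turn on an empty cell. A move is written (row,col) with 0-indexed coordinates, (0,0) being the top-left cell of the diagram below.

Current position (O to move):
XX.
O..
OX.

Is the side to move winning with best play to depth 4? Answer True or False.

[XX./O../OX.] O move#1: (0,2):-1/XXO/O../OX., (1,1):+1/XX./OO./OX.*, (1,2):-1/XX./O.O/OX., (2,2):-1/XX./O../OXO
[XX./OO./OX.] X move#2: (0,2):-1/XXX/OO./OX.*, (1,2):-1/XX./OOX/OX., (2,2):-1/XX./OO./OXX
[XXX/OO./OX.] O move#3: (1,2):+1/XXX/OOO/OX.*, (2,2):-1/XXX/OO./OXO
[XXX/OOO/OX.] end (terminal -1, X#4); searched XX./O../OX. to 4

O winning at [XX./O../OX.]: True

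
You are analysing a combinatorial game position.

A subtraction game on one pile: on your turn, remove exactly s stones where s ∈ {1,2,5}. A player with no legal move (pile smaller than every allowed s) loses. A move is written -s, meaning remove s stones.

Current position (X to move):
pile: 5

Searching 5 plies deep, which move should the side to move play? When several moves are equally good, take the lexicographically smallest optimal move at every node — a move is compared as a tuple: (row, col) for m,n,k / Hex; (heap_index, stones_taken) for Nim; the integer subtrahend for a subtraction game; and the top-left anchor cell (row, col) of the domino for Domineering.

p1 X@[5]: -1[4]-1 -2[3]+1* -5[0]+1
p2 O@[3]: -1[2]-1* -2[1]-1
p3 X@[2]: -1[1]-1 -2[0]+1*
p4 O@[0] terminal -1; root [5] d5

X's best at [5]: -2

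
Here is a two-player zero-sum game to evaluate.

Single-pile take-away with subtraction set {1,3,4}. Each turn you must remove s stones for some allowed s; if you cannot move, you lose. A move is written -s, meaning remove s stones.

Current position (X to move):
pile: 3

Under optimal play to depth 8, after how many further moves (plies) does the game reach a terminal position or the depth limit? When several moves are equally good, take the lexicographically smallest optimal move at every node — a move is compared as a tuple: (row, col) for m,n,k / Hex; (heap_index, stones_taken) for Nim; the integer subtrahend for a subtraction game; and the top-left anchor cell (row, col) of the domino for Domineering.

ply 1, X at 3 | -1=+1→2*; -3=+1→0
ply 2, O at 2 | -1=-1→1*
ply 3, X at 1 | -1=+1→0*
ply 4: 0 is terminal -1 (O); from 3 depth 8

PV length from [3]: 3 plies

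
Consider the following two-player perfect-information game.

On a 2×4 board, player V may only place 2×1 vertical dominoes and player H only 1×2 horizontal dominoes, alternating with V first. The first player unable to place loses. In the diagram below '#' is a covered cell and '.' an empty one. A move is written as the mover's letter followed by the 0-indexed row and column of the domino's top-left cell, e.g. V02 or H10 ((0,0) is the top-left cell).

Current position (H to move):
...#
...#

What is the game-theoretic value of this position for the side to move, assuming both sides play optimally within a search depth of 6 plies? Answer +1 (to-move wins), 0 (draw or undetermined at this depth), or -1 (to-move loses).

value(...#/...#, H) = +1

ply 1, H at ...#/...# | H00=+1→##.#/...#*; H01=+1→.###/...#; H10=+1→...#/##.#; H11=+1→...#/.###
ply 2, V at ##.#/...# | V02=-1→####/..##*
ply 3, H at ####/..## | H10=+1→####/####*
ply 4: ####/#### is terminal -1 (V); from ...#/...# depth 6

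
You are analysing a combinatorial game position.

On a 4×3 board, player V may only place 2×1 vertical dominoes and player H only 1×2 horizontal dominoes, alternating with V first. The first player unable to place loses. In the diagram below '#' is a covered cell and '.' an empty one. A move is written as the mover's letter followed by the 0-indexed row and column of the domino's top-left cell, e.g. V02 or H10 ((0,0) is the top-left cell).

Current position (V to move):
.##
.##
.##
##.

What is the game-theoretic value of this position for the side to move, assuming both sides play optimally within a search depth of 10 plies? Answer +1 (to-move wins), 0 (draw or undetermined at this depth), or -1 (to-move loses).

value(.##/.##/.##/##., V) = +1

[.##/.##/.##/##.] V move#1: V00:+1/###/###/.##/##.*, V10:+1/.##/###/###/##.
[###/###/.##/##.] end (terminal -1, H#2); searched .##/.##/.##/##. to 10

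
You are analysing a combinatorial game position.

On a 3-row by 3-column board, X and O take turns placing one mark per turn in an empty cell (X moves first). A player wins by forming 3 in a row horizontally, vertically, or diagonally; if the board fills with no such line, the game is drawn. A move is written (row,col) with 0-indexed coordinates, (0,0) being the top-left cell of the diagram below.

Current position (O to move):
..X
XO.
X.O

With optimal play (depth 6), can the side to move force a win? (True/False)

O winning at [..X/XO./X.O]: True

ply 1, O at ..X/XO./X.O | (0,0)=+1→O.X/XO./X.O*; (0,1)=-1→.OX/XO./X.O; (1,2)=-1→..X/XOO/X.O; (2,1)=-1→..X/XO./XOO
ply 2: O.X/XO./X.O is terminal -1 (X); from ..X/XO./X.O depth 6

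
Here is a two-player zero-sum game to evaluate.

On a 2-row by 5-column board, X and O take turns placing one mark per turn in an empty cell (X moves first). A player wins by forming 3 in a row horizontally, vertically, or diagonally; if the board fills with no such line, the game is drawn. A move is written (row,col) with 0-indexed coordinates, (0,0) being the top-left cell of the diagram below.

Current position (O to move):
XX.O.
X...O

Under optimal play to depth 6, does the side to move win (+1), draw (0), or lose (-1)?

value(XX.O./X...O, O) = 0

ply 1, O at XX.O./X...O | (0,2)=+0→XXOO./X...O*; (0,4)=-1→XX.OO/X...O; (1,1)=-1→XX.O./XO..O; (1,2)=-1→XX.O./X.O.O; (1,3)=-1→XX.O./X..OO
ply 2, X at XXOO./X...O | (0,4)=+0→XXOOX/X...O*; (1,1)=-1→XXOO./XX..O; (1,2)=-1→XXOO./X.X.O; (1,3)=-1→XXOO./X..XO
ply 3, O at XXOOX/X...O | (1,1)=+0→XXOOX/XO..O*; (1,2)=+0→XXOOX/X.O.O; (1,3)=+0→XXOOX/X..OO
ply 4, X at XXOOX/XO..O | (1,2)=+0→XXOOX/XOX.O*; (1,3)=+0→XXOOX/XO.XO
ply 5, O at XXOOX/XOX.O | (1,3)=+0→XXOOX/XOXOO*
ply 6: XXOOX/XOXOO is terminal +0 (X); from XX.O./X...O depth 6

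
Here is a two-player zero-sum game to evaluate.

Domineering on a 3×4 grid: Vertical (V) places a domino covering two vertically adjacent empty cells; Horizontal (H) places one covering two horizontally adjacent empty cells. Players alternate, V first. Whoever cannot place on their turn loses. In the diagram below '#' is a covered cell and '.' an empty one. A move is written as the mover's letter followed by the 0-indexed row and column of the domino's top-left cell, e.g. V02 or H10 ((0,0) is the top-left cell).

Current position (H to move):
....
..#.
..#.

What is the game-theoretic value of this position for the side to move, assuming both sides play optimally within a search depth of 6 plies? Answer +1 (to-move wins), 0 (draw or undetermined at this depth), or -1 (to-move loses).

value(..../..#./..#., H) = +1

ply 1, H at ..../..#./..#. | H00=-1→##../..#./..#.; H01=-1→.##./..#./..#.; H02=-1→..##/..#./..#.; H10=+1→..../###./..#.*; H20=-1→..../..#./###.
ply 2, V at ..../###./..#. | V03=-1→...#/####/..#.*; V13=-1→..../####/..##
ply 3, H at ...#/####/..#. | H00=+1→##.#/####/..#.*; H01=+1→.###/####/..#.; H20=+1→...#/####/###.
ply 4: ##.#/####/..#. is terminal -1 (V); from ..../..#./..#. depth 6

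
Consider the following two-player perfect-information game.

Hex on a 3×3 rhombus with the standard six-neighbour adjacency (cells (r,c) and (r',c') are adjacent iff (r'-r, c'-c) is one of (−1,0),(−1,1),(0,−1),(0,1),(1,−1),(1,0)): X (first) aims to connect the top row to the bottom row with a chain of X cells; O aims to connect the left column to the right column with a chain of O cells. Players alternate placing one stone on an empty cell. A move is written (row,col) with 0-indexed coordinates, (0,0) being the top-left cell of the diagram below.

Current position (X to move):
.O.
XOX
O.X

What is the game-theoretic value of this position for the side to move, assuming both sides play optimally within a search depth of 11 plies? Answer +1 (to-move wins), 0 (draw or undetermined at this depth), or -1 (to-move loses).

value(.O./XOX/O.X, X) = +1

[.O./XOX/O.X] X move#1: (0,0):-1/XO./XOX/O.X, (0,2):+1/.OX/XOX/O.X*, (2,1):-1/.O./XOX/OXX
[.OX/XOX/O.X] end (terminal -1, O#2); searched .O./XOX/O.X to 11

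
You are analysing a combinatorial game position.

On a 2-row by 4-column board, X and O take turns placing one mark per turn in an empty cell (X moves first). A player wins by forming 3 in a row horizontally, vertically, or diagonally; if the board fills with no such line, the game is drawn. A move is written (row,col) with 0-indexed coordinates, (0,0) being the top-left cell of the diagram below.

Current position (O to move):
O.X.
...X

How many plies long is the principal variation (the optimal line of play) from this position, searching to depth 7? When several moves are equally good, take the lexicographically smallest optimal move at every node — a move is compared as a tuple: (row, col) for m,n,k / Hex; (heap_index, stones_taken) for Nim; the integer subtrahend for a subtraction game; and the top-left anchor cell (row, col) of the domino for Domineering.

PV length from [O.X./...X]: 5 plies

[O.X./...X] O move#1: (0,1):+0/OOX./...X*, (0,3):+0/O.XO/...X, (1,0):+0/O.X./O..X, (1,1):+0/O.X./.O.X, (1,2):+0/O.X./..OX
[OOX./...X] X move#2: (0,3):+0/OOXX/...X*, (1,0):+0/OOX./X..X, (1,1):+0/OOX./.X.X, (1,2):+0/OOX./..XX
[OOXX/...X] O move#3: (1,0):+0/OOXX/O..X*, (1,1):+0/OOXX/.O.X, (1,2):+0/OOXX/..OX
[OOXX/O..X] X move#4: (1,1):+0/OOXX/OX.X*, (1,2):+0/OOXX/O.XX
[OOXX/OX.X] O move#5: (1,2):+0/OOXX/OXOX*
[OOXX/OXOX] end (terminal +0, X#6); searched O.X./...X to 7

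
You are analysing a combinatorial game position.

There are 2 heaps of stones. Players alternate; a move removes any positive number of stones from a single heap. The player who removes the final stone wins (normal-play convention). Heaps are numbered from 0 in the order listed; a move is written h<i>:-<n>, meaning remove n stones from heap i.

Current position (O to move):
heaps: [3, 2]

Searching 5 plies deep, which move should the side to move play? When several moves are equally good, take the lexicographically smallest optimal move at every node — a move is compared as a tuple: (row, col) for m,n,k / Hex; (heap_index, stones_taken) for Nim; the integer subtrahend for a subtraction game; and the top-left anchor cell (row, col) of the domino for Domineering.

[(3,2)] O move#1: h0:-1:+1/(2,2)*, h0:-2:-1/(1,2), h0:-3:-1/(0,2), h1:-1:-1/(3,1), h1:-2:-1/(3,0)
[(2,2)] X move#2: h0:-1:-1/(1,2)*, h0:-2:-1/(0,2), h1:-1:-1/(2,1), h1:-2:-1/(2,0)
[(1,2)] O move#3: h0:-1:-1/(0,2), h1:-1:+1/(1,1)*, h1:-2:-1/(1,0)
[(1,1)] X move#4: h0:-1:-1/(0,1)*, h1:-1:-1/(1,0)
[(0,1)] O move#5: h1:-1:+1/(0,0)*
[(0,0)] end (terminal -1, X#6); searched (3,2) to 5

O's best at [(3,2)]: h0:-1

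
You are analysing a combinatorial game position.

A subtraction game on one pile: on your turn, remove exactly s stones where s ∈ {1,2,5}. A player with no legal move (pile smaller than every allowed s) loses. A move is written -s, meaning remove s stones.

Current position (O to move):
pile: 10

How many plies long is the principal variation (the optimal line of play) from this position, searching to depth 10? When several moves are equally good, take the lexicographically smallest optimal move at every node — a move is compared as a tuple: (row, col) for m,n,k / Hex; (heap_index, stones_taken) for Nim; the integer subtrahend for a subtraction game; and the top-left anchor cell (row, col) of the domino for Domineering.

PV length from [10]: 7 plies

ply 1, O at 10 | -1=+1→9*; -2=-1→8; -5=-1→5
ply 2, X at 9 | -1=-1→8*; -2=-1→7; -5=-1→4
ply 3, O at 8 | -1=-1→7; -2=+1→6*; -5=+1→3
ply 4, X at 6 | -1=-1→5*; -2=-1→4; -5=-1→1
ply 5, O at 5 | -1=-1→4; -2=+1→3*; -5=+1→0
ply 6, X at 3 | -1=-1→2*; -2=-1→1
ply 7, O at 2 | -1=-1→1; -2=+1→0*
ply 8: 0 is terminal -1 (X); from 10 depth 10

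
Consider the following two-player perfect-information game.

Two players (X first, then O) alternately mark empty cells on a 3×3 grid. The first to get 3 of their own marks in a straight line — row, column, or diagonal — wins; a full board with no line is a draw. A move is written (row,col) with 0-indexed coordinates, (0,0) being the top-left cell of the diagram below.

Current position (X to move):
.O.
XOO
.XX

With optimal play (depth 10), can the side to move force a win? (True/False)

X winning at [.O./XOO/.XX]: True

ply 1, X at .O./XOO/.XX | (0,0)=+0→XO./XOO/.XX; (0,2)=+0→.OX/XOO/.XX; (2,0)=+1→.O./XOO/XXX*
ply 2: .O./XOO/XXX is terminal -1 (O); from .O./XOO/.XX depth 10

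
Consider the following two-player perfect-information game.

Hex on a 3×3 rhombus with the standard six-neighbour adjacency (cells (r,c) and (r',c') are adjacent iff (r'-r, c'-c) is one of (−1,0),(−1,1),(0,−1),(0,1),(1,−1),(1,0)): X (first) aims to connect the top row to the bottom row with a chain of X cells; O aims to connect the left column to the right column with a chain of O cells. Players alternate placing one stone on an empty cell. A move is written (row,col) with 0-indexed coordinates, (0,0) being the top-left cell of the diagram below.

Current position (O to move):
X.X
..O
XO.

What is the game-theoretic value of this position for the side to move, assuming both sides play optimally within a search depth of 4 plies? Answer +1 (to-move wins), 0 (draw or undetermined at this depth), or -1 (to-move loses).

[X.X/..O/XO.] O move#1: (0,1):-1/XOX/..O/XO.*, (1,0):-1/X.X/O.O/XO., (1,1):-1/X.X/.OO/XO., (2,2):-1/X.X/..O/XOO
[XOX/..O/XO.] X move#2: (1,0):+1/XOX/X.O/XO.*, (1,1):+1/XOX/.XO/XO., (2,2):+1/XOX/..O/XOX
[XOX/X.O/XO.] end (terminal -1, O#3); searched X.X/..O/XO. to 4

value(X.X/..O/XO., O) = -1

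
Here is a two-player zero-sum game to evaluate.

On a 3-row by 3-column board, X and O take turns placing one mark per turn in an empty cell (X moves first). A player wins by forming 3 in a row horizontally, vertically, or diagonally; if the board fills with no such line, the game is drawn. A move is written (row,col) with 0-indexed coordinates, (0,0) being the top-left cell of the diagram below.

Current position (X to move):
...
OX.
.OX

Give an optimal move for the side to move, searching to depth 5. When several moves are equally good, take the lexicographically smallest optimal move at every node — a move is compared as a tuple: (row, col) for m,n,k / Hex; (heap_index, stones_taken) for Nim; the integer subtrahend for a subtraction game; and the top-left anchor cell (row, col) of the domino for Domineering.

X's best at [.../OX./.OX]: (0,0)

p1 X@[.../OX./.OX]: (0,0)[X../OX./.OX]+1* (0,1)[.X./OX./.OX]+0 (0,2)[..X/OX./.OX]+1 (1,2)[.../OXX/.OX]+1 (2,0)[.../OX./XOX]+1
p2 O@[X../OX./.OX] terminal -1; root [.../OX./.OX] d5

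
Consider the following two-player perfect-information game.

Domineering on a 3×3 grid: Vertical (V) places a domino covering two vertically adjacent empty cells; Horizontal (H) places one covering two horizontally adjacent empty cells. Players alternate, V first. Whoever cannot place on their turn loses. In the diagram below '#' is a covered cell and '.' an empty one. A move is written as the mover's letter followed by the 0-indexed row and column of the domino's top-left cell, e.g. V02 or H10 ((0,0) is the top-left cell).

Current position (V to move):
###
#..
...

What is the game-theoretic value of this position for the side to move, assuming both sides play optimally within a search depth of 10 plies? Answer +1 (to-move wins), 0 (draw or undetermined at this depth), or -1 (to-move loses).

[###/#../...] V move#1: V11:+1/###/##./.#.*, V12:-1/###/#.#/..#
[###/##./.#.] end (terminal -1, H#2); searched ###/#../... to 10

value(###/#../..., V) = +1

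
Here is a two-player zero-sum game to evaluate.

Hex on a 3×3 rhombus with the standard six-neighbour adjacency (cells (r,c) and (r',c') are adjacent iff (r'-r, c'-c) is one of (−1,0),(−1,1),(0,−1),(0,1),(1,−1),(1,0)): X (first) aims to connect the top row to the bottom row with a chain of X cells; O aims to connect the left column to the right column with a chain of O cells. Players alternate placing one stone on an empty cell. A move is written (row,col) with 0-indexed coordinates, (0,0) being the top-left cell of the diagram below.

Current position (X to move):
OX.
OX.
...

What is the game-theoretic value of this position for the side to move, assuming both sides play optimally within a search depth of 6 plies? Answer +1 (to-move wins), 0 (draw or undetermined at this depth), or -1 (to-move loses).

p1 X@[OX./OX./...]: (0,2)[OXX/OX./...]+1* (1,2)[OX./OXX/...]+1 (2,0)[OX./OX./X..]+1 (2,1)[OX./OX./.X.]+1 (2,2)[OX./OX./..X]+1
p2 O@[OXX/OX./...]: (1,2)[OXX/OXO/...]-1* (2,0)[OXX/OX./O..]-1 (2,1)[OXX/OX./.O.]-1 (2,2)[OXX/OX./..O]-1
p3 X@[OXX/OXO/...]: (2,0)[OXX/OXO/X..]+1* (2,1)[OXX/OXO/.X.]+1 (2,2)[OXX/OXO/..X]+1
p4 O@[OXX/OXO/X..] terminal -1; root [OX./OX./...] d6

value(OX./OX./..., X) = +1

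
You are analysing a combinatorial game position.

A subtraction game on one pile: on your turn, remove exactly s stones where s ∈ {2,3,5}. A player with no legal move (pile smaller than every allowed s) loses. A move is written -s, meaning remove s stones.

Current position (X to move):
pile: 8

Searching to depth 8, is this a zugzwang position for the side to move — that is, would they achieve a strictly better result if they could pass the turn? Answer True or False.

zugzwang(8, X) = True

[8] X move#1: -2:-1/6*, -3:-1/5, -5:-1/3
[6] O move#2: -2:-1/4, -3:-1/3, -5:+1/1*
[1] end (terminal -1, X#3); searched 8 to 8
suppose X passes — search the same position with O to move:
pass> [8] O move#1: -2:-1/6*, -3:-1/5, -5:-1/3
pass> [6] X move#2: -2:-1/4, -3:-1/3, -5:+1/1*
pass> [1] end (terminal -1, O#3); searched 8 to 8
for X: play -1, pass +1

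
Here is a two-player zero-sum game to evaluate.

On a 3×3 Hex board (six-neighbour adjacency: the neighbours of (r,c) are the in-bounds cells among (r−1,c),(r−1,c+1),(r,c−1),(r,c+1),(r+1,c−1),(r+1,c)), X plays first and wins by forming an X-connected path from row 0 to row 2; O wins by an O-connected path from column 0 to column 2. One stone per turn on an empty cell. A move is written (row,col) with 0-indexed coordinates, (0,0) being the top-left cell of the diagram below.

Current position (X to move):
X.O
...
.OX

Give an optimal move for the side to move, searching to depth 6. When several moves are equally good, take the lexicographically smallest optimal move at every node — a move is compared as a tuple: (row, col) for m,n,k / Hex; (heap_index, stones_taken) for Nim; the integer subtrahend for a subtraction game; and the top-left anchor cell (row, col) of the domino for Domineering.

p1 X@[X.O/.../.OX]: (0,1)[XXO/.../.OX]-1 (1,0)[X.O/X../.OX]-1 (1,1)[X.O/.X./.OX]+1* (1,2)[X.O/..X/.OX]-1 (2,0)[X.O/.../XOX]-1
p2 O@[X.O/.X./.OX]: (0,1)[XOO/.X./.OX]-1* (1,0)[X.O/OX./.OX]-1 (1,2)[X.O/.XO/.OX]-1 (2,0)[X.O/.X./OOX]-1
p3 X@[XOO/.X./.OX]: (1,0)[XOO/XX./.OX]+1* (1,2)[XOO/.XX/.OX]-1 (2,0)[XOO/.X./XOX]-1
p4 O@[XOO/XX./.OX]: (1,2)[XOO/XXO/.OX]-1* (2,0)[XOO/XX./OOX]-1
p5 X@[XOO/XXO/.OX]: (2,0)[XOO/XXO/XOX]+1*
p6 O@[XOO/XXO/XOX] terminal -1; root [X.O/.../.OX] d6

X's best at [X.O/.../.OX]: (1,1)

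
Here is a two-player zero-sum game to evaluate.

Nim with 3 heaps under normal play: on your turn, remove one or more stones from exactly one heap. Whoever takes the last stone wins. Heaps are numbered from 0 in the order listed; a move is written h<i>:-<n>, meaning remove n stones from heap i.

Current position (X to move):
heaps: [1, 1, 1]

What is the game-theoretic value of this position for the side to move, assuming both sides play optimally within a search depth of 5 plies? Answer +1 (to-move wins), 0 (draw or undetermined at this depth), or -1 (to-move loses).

value((1,1,1), X) = +1

p1 X@[(1,1,1)]: h0:-1[(0,1,1)]+1* h1:-1[(1,0,1)]+1 h2:-1[(1,1,0)]+1
p2 O@[(0,1,1)]: h1:-1[(0,0,1)]-1* h2:-1[(0,1,0)]-1
p3 X@[(0,0,1)]: h2:-1[(0,0,0)]+1*
p4 O@[(0,0,0)] terminal -1; root [(1,1,1)] d5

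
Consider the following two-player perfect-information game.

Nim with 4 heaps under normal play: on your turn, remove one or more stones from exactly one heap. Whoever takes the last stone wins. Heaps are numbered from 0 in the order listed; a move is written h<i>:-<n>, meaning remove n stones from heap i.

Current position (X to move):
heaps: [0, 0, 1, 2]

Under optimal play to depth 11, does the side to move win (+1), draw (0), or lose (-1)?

ply 1, X at (0,0,1,2) | h2:-1=-1→(0,0,0,2); h3:-1=+1→(0,0,1,1)*; h3:-2=-1→(0,0,1,0)
ply 2, O at (0,0,1,1) | h2:-1=-1→(0,0,0,1)*; h3:-1=-1→(0,0,1,0)
ply 3, X at (0,0,0,1) | h3:-1=+1→(0,0,0,0)*
ply 4: (0,0,0,0) is terminal -1 (O); from (0,0,1,2) depth 11

value((0,0,1,2), X) = +1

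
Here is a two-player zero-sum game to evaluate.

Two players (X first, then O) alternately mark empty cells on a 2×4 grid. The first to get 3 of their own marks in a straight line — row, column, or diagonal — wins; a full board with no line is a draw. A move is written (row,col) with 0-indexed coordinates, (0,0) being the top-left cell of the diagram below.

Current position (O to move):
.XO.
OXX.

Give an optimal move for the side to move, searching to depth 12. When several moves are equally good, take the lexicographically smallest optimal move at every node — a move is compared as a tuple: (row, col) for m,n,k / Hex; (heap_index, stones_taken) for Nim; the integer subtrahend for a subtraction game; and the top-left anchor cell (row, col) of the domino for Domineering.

O's best at [.XO./OXX.]: (1,3)

p1 O@[.XO./OXX.]: (0,0)[OXO./OXX.]-1 (0,3)[.XOO/OXX.]-1 (1,3)[.XO./OXXO]+0*
p2 X@[.XO./OXXO]: (0,0)[XXO./OXXO]+0* (0,3)[.XOX/OXXO]+0
p3 O@[XXO./OXXO]: (0,3)[XXOO/OXXO]+0*
p4 X@[XXOO/OXXO] terminal +0; root [.XO./OXX.] d12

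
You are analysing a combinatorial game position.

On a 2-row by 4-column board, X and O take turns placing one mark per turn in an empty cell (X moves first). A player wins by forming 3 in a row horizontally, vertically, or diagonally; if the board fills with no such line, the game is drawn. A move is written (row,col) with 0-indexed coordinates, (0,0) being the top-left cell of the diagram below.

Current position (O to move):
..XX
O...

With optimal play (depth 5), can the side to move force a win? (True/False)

O winning at [..XX/O...]: False

[..XX/O...] O move#1: (0,0):-1/O.XX/O..., (0,1):+0/.OXX/O...*, (1,1):-1/..XX/OO.., (1,2):-1/..XX/O.O., (1,3):-1/..XX/O..O
[.OXX/O...] X move#2: (0,0):+0/XOXX/O...*, (1,1):+0/.OXX/OX.., (1,2):+0/.OXX/O.X., (1,3):+0/.OXX/O..X
[XOXX/O...] O move#3: (1,1):+0/XOXX/OO..*, (1,2):+0/XOXX/O.O., (1,3):+0/XOXX/O..O
[XOXX/OO..] X move#4: (1,2):+0/XOXX/OOX.*, (1,3):-1/XOXX/OO.X
[XOXX/OOX.] O move#5: (1,3):+0/XOXX/OOXO*
[XOXX/OOXO] end (terminal +0, X#6); searched ..XX/O... to 5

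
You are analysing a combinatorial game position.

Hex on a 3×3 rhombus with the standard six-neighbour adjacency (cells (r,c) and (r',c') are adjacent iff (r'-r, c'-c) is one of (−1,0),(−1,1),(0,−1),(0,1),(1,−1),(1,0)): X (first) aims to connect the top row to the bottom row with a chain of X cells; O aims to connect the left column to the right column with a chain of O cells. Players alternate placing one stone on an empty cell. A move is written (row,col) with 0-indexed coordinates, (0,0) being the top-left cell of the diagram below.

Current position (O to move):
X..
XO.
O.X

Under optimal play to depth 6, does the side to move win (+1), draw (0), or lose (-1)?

value(X../XO./O.X, O) = +1

ply 1, O at X../XO./O.X | (0,1)=+1→XO./XO./O.X*; (0,2)=+1→X.O/XO./O.X; (1,2)=+1→X../XOO/O.X; (2,1)=+1→X../XO./OOX
ply 2, X at XO./XO./O.X | (0,2)=-1→XOX/XO./O.X*; (1,2)=-1→XO./XOX/O.X; (2,1)=-1→XO./XO./OXX
ply 3, O at XOX/XO./O.X | (1,2)=+1→XOX/XOO/O.X*; (2,1)=-1→XOX/XO./OOX
ply 4: XOX/XOO/O.X is terminal -1 (X); from X../XO./O.X depth 6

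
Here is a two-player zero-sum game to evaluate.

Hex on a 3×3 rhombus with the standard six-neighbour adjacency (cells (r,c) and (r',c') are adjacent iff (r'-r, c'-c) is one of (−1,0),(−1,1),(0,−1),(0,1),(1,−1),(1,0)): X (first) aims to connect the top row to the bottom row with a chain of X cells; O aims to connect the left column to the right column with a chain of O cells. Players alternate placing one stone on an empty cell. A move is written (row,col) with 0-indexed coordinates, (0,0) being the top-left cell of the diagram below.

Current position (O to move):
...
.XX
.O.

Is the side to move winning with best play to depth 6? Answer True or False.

ply 1, O at .../.XX/.O. | (0,0)=-1→O../.XX/.O.*; (0,1)=-1→.O./.XX/.O.; (0,2)=-1→..O/.XX/.O.; (1,0)=-1→.../OXX/.O.; (2,0)=-1→.../.XX/OO.; (2,2)=-1→.../.XX/.OO
ply 2, X at O../.XX/.O. | (0,1)=+1→OX./.XX/.O.*; (0,2)=+1→O.X/.XX/.O.; (1,0)=+1→O../XXX/.O.; (2,0)=+1→O../.XX/XO.; (2,2)=+1→O../.XX/.OX
ply 3, O at OX./.XX/.O. | (0,2)=-1→OXO/.XX/.O.*; (1,0)=-1→OX./OXX/.O.; (2,0)=-1→OX./.XX/OO.; (2,2)=-1→OX./.XX/.OO
ply 4, X at OXO/.XX/.O. | (1,0)=+1→OXO/XXX/.O.*; (2,0)=+1→OXO/.XX/XO.; (2,2)=+1→OXO/.XX/.OX
ply 5, O at OXO/XXX/.O. | (2,0)=-1→OXO/XXX/OO.*; (2,2)=-1→OXO/XXX/.OO
ply 6, X at OXO/XXX/OO. | (2,2)=+1→OXO/XXX/OOX*
ply 7: OXO/XXX/OOX is terminal -1 (O); from .../.XX/.O. depth 6

O winning at [.../.XX/.O.]: False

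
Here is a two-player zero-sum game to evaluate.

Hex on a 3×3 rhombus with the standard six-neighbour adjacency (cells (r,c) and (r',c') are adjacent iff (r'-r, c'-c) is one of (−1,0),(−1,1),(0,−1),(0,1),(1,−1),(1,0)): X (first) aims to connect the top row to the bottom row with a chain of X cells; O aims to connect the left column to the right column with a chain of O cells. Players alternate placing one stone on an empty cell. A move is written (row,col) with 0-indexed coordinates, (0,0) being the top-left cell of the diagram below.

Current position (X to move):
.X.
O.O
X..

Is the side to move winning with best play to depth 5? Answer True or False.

ply 1, X at .X./O.O/X.. | (0,0)=-1→XX./O.O/X..; (0,2)=-1→.XX/O.O/X..; (1,1)=+1→.X./OXO/X..*; (2,1)=-1→.X./O.O/XX.; (2,2)=-1→.X./O.O/X.X
ply 2: .X./OXO/X.. is terminal -1 (O); from .X./O.O/X.. depth 5

X winning at [.X./O.O/X..]: True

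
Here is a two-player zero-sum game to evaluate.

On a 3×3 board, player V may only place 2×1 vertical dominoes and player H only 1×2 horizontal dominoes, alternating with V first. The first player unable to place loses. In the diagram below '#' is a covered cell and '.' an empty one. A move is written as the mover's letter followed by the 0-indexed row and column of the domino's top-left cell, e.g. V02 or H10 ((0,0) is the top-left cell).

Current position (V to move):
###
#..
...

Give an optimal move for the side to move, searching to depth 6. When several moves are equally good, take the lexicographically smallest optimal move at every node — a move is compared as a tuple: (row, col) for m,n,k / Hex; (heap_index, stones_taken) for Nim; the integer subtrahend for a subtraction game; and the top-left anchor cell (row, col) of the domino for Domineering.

V's best at [###/#../...]: V11

ply 1, V at ###/#../... | V11=+1→###/##./.#.*; V12=-1→###/#.#/..#
ply 2: ###/##./.#. is terminal -1 (H); from ###/#../... depth 6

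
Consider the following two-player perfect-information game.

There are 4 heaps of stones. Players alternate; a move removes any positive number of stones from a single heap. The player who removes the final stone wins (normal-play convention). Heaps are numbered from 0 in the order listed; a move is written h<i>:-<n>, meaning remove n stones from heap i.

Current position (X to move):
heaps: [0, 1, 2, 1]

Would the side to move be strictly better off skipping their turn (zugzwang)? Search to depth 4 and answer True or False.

[(0,1,2,1)] X move#1: h1:-1:-1/(0,0,2,1), h2:-1:-1/(0,1,1,1), h2:-2:+1/(0,1,0,1)*, h3:-1:-1/(0,1,2,0)
[(0,1,0,1)] O move#2: h1:-1:-1/(0,0,0,1)*, h3:-1:-1/(0,1,0,0)
[(0,0,0,1)] X move#3: h3:-1:+1/(0,0,0,0)*
[(0,0,0,0)] end (terminal -1, O#4); searched (0,1,2,1) to 4
suppose X passes — search the same position with O to move:
pass> [(0,1,2,1)] O move#1: h1:-1:-1/(0,0,2,1), h2:-1:-1/(0,1,1,1), h2:-2:+1/(0,1,0,1)*, h3:-1:-1/(0,1,2,0)
pass> [(0,1,0,1)] X move#2: h1:-1:-1/(0,0,0,1)*, h3:-1:-1/(0,1,0,0)
pass> [(0,0,0,1)] O move#3: h3:-1:+1/(0,0,0,0)*
pass> [(0,0,0,0)] end (terminal -1, X#4); searched (0,1,2,1) to 4
for X: play +1, pass -1

zugzwang((0,1,2,1), X) = False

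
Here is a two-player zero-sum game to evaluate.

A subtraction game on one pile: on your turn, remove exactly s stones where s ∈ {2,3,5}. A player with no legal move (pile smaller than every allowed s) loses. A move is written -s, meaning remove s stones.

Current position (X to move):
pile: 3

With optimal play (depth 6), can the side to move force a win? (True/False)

X winning at [3]: True

[3] X move#1: -2:+1/1*, -3:+1/0
[1] end (terminal -1, O#2); searched 3 to 6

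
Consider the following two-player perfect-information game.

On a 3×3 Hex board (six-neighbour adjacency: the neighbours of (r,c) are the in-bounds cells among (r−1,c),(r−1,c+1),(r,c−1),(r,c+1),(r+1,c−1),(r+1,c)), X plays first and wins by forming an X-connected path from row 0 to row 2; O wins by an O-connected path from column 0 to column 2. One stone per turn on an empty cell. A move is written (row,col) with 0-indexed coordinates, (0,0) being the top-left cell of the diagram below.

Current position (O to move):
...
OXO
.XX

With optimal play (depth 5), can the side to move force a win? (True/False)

p1 O@[.../OXO/.XX]: (0,0)[O../OXO/.XX]-1* (0,1)[.O./OXO/.XX]-1 (0,2)[..O/OXO/.XX]-1 (2,0)[.../OXO/OXX]-1
p2 X@[O../OXO/.XX]: (0,1)[OX./OXO/.XX]+1* (0,2)[O.X/OXO/.XX]+1 (2,0)[O../OXO/XXX]+1
p3 O@[OX./OXO/.XX] terminal -1; root [.../OXO/.XX] d5

O winning at [.../OXO/.XX]: False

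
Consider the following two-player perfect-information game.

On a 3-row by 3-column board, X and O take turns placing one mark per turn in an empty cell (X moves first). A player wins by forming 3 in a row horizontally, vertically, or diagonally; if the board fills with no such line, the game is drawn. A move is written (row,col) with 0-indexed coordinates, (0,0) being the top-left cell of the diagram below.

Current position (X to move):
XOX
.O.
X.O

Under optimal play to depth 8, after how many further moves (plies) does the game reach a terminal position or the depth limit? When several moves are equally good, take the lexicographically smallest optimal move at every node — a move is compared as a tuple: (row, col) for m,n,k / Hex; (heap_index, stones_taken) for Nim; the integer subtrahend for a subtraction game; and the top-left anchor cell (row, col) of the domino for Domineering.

p1 X@[XOX/.O./X.O]: (1,0)[XOX/XO./X.O]+1* (1,2)[XOX/.OX/X.O]-1 (2,1)[XOX/.O./XXO]+0
p2 O@[XOX/XO./X.O] terminal -1; root [XOX/.O./X.O] d8

PV length from [XOX/.O./X.O]: 1 ply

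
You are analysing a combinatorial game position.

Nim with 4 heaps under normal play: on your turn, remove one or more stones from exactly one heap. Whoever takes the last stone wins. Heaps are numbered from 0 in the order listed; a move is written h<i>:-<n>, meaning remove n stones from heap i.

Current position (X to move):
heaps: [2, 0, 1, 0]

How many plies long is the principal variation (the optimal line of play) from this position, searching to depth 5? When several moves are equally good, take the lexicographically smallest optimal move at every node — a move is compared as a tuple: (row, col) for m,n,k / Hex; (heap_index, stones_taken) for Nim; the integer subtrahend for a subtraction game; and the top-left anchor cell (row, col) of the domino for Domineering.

PV length from [(2,0,1,0)]: 3 plies

p1 X@[(2,0,1,0)]: h0:-1[(1,0,1,0)]+1* h0:-2[(0,0,1,0)]-1 h2:-1[(2,0,0,0)]-1
p2 O@[(1,0,1,0)]: h0:-1[(0,0,1,0)]-1* h2:-1[(1,0,0,0)]-1
p3 X@[(0,0,1,0)]: h2:-1[(0,0,0,0)]+1*
p4 O@[(0,0,0,0)] terminal -1; root [(2,0,1,0)] d5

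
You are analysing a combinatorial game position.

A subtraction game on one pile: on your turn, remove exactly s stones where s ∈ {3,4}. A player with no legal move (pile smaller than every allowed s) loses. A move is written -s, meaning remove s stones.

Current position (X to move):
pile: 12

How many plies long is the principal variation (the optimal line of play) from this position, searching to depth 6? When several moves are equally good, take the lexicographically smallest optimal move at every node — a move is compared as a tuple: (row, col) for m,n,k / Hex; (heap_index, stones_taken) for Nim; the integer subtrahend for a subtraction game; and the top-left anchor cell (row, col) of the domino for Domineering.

[12] X move#1: -3:+1/9*, -4:+1/8
[9] O move#2: -3:-1/6*, -4:-1/5
[6] X move#3: -3:-1/3, -4:+1/2*
[2] end (terminal -1, O#4); searched 12 to 6

PV length from [12]: 3 plies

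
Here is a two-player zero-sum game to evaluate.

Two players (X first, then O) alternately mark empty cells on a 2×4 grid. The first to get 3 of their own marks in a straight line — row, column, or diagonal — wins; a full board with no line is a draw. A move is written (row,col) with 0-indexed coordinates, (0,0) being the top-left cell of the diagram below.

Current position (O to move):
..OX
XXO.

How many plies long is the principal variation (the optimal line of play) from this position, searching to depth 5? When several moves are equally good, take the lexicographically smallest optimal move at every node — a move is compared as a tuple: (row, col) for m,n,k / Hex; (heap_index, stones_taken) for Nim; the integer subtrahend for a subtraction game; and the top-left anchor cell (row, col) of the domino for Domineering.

PV length from [..OX/XXO.]: 3 plies

[..OX/XXO.] O move#1: (0,0):+0/O.OX/XXO.*, (0,1):+0/.OOX/XXO., (1,3):+0/..OX/XXOO
[O.OX/XXO.] X move#2: (0,1):+0/OXOX/XXO.*, (1,3):-1/O.OX/XXOX
[OXOX/XXO.] O move#3: (1,3):+0/OXOX/XXOO*
[OXOX/XXOO] end (terminal +0, X#4); searched ..OX/XXO. to 5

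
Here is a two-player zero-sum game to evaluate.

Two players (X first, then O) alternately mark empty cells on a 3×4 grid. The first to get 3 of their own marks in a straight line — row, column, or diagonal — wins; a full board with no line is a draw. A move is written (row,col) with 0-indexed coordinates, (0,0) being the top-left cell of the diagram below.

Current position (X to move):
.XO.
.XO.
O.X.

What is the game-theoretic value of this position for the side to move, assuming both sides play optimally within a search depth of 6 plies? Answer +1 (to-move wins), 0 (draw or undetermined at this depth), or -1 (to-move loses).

p1 X@[.XO./.XO./O.X.]: (0,0)[XXO./.XO./O.X.]+1* (0,3)[.XOX/.XO./O.X.]+1 (1,0)[.XO./XXO./O.X.]+1 (1,3)[.XO./.XOX/O.X.]+1 (2,1)[.XO./.XO./OXX.]+1 (2,3)[.XO./.XO./O.XX]+1
p2 O@[XXO./.XO./O.X.] terminal -1; root [.XO./.XO./O.X.] d6

value(.XO./.XO./O.X., X) = +1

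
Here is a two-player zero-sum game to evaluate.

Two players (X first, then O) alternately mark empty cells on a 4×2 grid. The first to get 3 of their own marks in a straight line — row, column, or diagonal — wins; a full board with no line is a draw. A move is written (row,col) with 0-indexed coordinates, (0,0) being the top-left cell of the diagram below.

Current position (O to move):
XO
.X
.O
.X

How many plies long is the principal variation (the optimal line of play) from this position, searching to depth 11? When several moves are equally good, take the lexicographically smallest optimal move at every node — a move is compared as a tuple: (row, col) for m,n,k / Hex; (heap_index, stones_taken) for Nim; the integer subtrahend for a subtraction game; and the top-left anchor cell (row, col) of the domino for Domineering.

PV length from [XO/.X/.O/.X]: 3 plies

[XO/.X/.O/.X] O move#1: (1,0):+0/XO/OX/.O/.X*, (2,0):+0/XO/.X/OO/.X, (3,0):+0/XO/.X/.O/OX
[XO/OX/.O/.X] X move#2: (2,0):+0/XO/OX/XO/.X*, (3,0):+0/XO/OX/.O/XX
[XO/OX/XO/.X] O move#3: (3,0):+0/XO/OX/XO/OX*
[XO/OX/XO/OX] end (terminal +0, X#4); searched XO/.X/.O/.X to 11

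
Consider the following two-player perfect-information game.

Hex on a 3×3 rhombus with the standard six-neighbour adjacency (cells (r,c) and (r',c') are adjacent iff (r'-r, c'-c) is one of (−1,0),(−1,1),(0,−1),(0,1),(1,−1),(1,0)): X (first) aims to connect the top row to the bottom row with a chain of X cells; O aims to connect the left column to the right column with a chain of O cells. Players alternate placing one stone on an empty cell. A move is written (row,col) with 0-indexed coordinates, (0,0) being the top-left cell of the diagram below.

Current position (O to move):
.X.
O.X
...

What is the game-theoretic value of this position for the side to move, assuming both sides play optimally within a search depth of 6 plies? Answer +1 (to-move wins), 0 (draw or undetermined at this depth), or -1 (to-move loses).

value(.X./O.X/..., O) = -1

[.X./O.X/...] O move#1: (0,0):-1/OX./O.X/...*, (0,2):-1/.XO/O.X/..., (1,1):-1/.X./OOX/..., (2,0):-1/.X./O.X/O.., (2,1):-1/.X./O.X/.O., (2,2):-1/.X./O.X/..O
[OX./O.X/...] X move#2: (0,2):+1/OXX/O.X/...*, (1,1):+1/OX./OXX/..., (2,0):+1/OX./O.X/X.., (2,1):+1/OX./O.X/.X., (2,2):+1/OX./O.X/..X
[OXX/O.X/...] O move#3: (1,1):-1/OXX/OOX/...*, (2,0):-1/OXX/O.X/O.., (2,1):-1/OXX/O.X/.O., (2,2):-1/OXX/O.X/..O
[OXX/OOX/...] X move#4: (2,0):+1/OXX/OOX/X..*, (2,1):+1/OXX/OOX/.X., (2,2):+1/OXX/OOX/..X
[OXX/OOX/X..] O move#5: (2,1):-1/OXX/OOX/XO.*, (2,2):-1/OXX/OOX/X.O
[OXX/OOX/XO.] X move#6: (2,2):+1/OXX/OOX/XOX*
[OXX/OOX/XOX] end (terminal -1, O#7); searched .X./O.X/... to 6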